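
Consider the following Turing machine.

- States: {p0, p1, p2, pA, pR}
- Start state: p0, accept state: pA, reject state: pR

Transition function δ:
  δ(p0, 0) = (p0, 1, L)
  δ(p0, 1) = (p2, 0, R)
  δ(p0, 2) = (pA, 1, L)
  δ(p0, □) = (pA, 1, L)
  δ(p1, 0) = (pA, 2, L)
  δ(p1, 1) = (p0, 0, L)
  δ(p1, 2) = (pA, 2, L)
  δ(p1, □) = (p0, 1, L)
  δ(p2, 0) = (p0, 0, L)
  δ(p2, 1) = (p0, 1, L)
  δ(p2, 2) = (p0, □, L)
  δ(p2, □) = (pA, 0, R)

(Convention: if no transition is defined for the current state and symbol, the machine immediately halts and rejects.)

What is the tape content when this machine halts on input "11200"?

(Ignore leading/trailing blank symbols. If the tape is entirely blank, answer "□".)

Execution trace:
Initial: [p0]11200
Step 1: δ(p0, 1) = (p2, 0, R) → 0[p2]1200
Step 2: δ(p2, 1) = (p0, 1, L) → [p0]01200
Step 3: δ(p0, 0) = (p0, 1, L) → [p0]□11200
Step 4: δ(p0, □) = (pA, 1, L) → [pA]□111200

The machine reaches the accept state pA and halts.

Final tape (ignoring leading/trailing blanks): 111200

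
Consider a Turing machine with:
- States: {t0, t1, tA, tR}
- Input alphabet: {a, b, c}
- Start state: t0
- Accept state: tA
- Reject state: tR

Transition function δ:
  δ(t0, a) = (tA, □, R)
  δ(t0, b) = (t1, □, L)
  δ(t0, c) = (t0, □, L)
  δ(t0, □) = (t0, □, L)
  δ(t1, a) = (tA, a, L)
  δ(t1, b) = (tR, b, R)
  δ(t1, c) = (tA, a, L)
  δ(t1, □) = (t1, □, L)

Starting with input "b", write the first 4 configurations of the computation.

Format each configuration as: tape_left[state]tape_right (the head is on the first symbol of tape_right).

Transitions applied:
Step 1: δ(t0, b) = (t1, □, L)
Step 2: δ(t1, □) = (t1, □, L)
Step 3: δ(t1, □) = (t1, □, L)

The first 4 configurations are:
[t0]b ⊢ [t1]□□ ⊢ [t1]□□□ ⊢ [t1]□□□□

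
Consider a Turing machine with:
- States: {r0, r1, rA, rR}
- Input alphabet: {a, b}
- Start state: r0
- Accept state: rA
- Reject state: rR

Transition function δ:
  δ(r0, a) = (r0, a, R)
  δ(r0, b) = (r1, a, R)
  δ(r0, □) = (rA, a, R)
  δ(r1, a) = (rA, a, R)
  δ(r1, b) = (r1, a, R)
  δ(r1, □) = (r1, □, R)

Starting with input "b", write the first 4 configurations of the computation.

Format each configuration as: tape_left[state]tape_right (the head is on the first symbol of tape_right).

Transitions applied:
Step 1: δ(r0, b) = (r1, a, R)
Step 2: δ(r1, □) = (r1, □, R)
Step 3: δ(r1, □) = (r1, □, R)

The first 4 configurations are:
[r0]b ⊢ a[r1]□ ⊢ a□[r1]□ ⊢ a□□[r1]□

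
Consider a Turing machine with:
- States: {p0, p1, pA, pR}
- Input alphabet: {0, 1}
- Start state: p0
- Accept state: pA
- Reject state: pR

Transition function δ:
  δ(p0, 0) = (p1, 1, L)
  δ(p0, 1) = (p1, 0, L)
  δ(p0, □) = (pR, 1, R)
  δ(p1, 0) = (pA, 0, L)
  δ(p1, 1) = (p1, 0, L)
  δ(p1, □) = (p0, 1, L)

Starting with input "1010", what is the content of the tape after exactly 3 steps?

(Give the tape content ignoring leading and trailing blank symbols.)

Execution trace:
Initial: [p0]1010
Step 1: δ(p0, 1) = (p1, 0, L) → [p1]□0010
Step 2: δ(p1, □) = (p0, 1, L) → [p0]□10010
Step 3: δ(p0, □) = (pR, 1, R) → 1[pR]10010

The machine reaches the reject state pR and halts.

After 3 steps, the tape (ignoring leading/trailing blanks) is: 110010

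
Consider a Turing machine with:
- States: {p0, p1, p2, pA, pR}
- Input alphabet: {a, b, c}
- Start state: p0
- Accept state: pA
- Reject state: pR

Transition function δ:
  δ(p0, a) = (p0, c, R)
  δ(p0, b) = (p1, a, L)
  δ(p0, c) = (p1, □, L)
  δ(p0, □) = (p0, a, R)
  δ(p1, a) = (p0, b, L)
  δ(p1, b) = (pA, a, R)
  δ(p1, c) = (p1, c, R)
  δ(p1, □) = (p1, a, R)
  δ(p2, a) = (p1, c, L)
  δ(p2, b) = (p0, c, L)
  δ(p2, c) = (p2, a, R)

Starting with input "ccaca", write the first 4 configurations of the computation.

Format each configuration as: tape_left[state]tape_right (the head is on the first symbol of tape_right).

Transitions applied:
Step 1: δ(p0, c) = (p1, □, L)
Step 2: δ(p1, □) = (p1, a, R)
Step 3: δ(p1, □) = (p1, a, R)

The first 4 configurations are:
[p0]ccaca ⊢ [p1]□□caca ⊢ a[p1]□caca ⊢ aa[p1]caca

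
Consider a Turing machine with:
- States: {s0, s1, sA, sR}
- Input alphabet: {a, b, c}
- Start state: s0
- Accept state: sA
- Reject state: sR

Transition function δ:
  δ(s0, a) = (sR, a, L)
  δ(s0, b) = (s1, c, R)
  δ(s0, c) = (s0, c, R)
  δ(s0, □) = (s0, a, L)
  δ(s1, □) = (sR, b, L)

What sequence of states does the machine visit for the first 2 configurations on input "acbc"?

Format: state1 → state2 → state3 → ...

Execution trace:
Initial: [s0]acbc
Step 1: δ(s0, a) = (sR, a, L) → [sR]□acbc

The machine reaches the reject state sR and halts.

State sequence: s0 → sR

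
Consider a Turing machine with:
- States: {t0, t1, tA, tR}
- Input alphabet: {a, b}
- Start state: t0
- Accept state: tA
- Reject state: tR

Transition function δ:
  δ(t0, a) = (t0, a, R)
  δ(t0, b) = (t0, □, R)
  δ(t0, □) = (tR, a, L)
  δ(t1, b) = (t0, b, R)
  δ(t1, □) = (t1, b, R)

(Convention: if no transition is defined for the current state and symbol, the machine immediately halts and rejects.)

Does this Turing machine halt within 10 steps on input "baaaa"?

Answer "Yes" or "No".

Execution trace:
Initial: [t0]baaaa
Step 1: δ(t0, b) = (t0, □, R) → □[t0]aaaa
Step 2: δ(t0, a) = (t0, a, R) → □a[t0]aaa
Step 3: δ(t0, a) = (t0, a, R) → □aa[t0]aa
Step 4: δ(t0, a) = (t0, a, R) → □aaa[t0]a
Step 5: δ(t0, a) = (t0, a, R) → □aaaa[t0]□
Step 6: δ(t0, □) = (tR, a, L) → □aaa[tR]aa

The machine reaches the reject state tR and halts.
The machine halted after 6 steps (within the 10-step bound).

Answer: Yes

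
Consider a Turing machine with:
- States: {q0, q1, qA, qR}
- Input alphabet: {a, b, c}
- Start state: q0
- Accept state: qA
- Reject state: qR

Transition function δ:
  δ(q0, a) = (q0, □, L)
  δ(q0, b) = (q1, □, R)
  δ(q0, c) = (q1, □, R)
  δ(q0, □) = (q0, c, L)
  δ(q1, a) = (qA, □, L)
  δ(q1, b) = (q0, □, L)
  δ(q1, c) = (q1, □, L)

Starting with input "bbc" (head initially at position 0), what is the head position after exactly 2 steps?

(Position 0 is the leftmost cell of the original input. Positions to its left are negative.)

Execution trace (head position shown):
Step 0: [q0]bbc  (head at position 0)
Step 1: move right → □[q1]bc  (head at position 1)
Step 2: move left → [q0]□□c  (head at position 0)

After 2 steps, the head is at position 0.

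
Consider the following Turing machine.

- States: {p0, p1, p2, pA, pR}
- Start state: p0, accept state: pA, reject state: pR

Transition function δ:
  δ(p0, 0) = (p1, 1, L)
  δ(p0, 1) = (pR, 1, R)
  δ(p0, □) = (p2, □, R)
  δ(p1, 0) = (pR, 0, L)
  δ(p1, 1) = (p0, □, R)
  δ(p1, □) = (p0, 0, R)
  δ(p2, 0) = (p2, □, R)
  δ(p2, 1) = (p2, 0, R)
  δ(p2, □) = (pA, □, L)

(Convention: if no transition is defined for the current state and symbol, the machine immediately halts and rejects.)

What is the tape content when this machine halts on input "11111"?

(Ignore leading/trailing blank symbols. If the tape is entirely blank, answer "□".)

Execution trace:
Initial: [p0]11111
Step 1: δ(p0, 1) = (pR, 1, R) → 1[pR]1111

The machine reaches the reject state pR and halts.

Final tape (ignoring leading/trailing blanks): 11111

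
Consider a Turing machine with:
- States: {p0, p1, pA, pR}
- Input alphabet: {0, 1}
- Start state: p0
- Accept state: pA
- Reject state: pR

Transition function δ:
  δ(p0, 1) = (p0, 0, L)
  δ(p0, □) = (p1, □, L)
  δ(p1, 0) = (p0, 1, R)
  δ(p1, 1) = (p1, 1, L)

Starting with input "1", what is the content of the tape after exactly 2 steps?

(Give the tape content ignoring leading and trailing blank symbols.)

Execution trace:
Initial: [p0]1
Step 1: δ(p0, 1) = (p0, 0, L) → [p0]□0
Step 2: δ(p0, □) = (p1, □, L) → [p1]□□0

No transition is defined for δ(p1, □). By convention the machine halts and rejects.

After 2 steps, the tape (ignoring leading/trailing blanks) is: 0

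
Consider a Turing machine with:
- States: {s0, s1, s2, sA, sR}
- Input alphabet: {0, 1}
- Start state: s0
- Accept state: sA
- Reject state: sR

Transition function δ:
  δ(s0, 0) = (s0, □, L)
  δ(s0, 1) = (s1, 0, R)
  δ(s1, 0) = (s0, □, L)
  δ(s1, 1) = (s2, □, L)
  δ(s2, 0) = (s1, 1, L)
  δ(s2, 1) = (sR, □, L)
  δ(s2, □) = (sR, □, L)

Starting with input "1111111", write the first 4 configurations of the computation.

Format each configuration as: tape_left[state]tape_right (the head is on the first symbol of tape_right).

Transitions applied:
Step 1: δ(s0, 1) = (s1, 0, R)
Step 2: δ(s1, 1) = (s2, □, L)
Step 3: δ(s2, 0) = (s1, 1, L)

The first 4 configurations are:
[s0]1111111 ⊢ 0[s1]111111 ⊢ [s2]0□11111 ⊢ [s1]□1□11111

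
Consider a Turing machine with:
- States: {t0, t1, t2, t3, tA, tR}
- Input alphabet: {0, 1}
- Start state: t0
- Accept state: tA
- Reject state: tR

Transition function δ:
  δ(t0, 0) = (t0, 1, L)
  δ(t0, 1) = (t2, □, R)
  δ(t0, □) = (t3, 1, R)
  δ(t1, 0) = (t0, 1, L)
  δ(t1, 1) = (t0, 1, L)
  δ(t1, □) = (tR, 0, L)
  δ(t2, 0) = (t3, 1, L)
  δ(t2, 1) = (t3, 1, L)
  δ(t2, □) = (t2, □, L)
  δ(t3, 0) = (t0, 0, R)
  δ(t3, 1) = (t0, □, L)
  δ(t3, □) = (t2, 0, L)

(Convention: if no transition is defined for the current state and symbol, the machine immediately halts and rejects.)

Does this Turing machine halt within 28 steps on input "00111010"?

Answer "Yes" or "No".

Execution trace:
Initial: [t0]00111010
Step 1: δ(t0, 0) = (t0, 1, L) → [t0]□10111010
Step 2: δ(t0, □) = (t3, 1, R) → 1[t3]10111010
Step 3: δ(t3, 1) = (t0, □, L) → [t0]1□0111010
Step 4: δ(t0, 1) = (t2, □, R) → □[t2]□0111010
Step 5: δ(t2, □) = (t2, □, L) → [t2]□□0111010
Step 6: δ(t2, □) = (t2, □, L) → [t2]□□□0111010
Step 7: δ(t2, □) = (t2, □, L) → [t2]□□□□0111010
Step 8: δ(t2, □) = (t2, □, L) → [t2]□□□□□0111010
Step 9: δ(t2, □) = (t2, □, L) → [t2]□□□□□□0111010
Step 10: δ(t2, □) = (t2, □, L) → [t2]□□□□□□□0111010
Step 11: δ(t2, □) = (t2, □, L) → [t2]□□□□□□□□0111010
Step 12: δ(t2, □) = (t2, □, L) → [t2]□□□□□□□□□0111010
Step 13: δ(t2, □) = (t2, □, L) → [t2]□□□□□□□□□□0111010
Step 14: δ(t2, □) = (t2, □, L) → [t2]□□□□□□□□□□□0111010
Step 15: δ(t2, □) = (t2, □, L) → [t2]□□□□□□□□□□□□0111010
Step 16: δ(t2, □) = (t2, □, L) → [t2]□□□□□□□□□□□□□0111010
Step 17: δ(t2, □) = (t2, □, L) → [t2]□□□□□□□□□□□□□□0111010
Step 18: δ(t2, □) = (t2, □, L) → [t2]□□□□□□□□□□□□□□□0111010
Step 19: δ(t2, □) = (t2, □, L) → [t2]□□□□□□□□□□□□□□□□0111010
Step 20: δ(t2, □) = (t2, □, L) → [t2]□□□□□□□□□□□□□□□□□0111010
Step 21: δ(t2, □) = (t2, □, L) → [t2]□□□□□□□□□□□□□□□□□□0111010
Step 22: δ(t2, □) = (t2, □, L) → [t2]□□□□□□□□□□□□□□□□□□□0111010
Step 23: δ(t2, □) = (t2, □, L) → [t2]□□□□□□□□□□□□□□□□□□□□0111010
Step 24: δ(t2, □) = (t2, □, L) → [t2]□□□□□□□□□□□□□□□□□□□□□0111010
Step 25: δ(t2, □) = (t2, □, L) → [t2]□□□□□□□□□□□□□□□□□□□□□□0111010
Step 26: δ(t2, □) = (t2, □, L) → [t2]□□□□□□□□□□□□□□□□□□□□□□□0111010
Step 27: δ(t2, □) = (t2, □, L) → [t2]□□□□□□□□□□□□□□□□□□□□□□□□0111010
Step 28: δ(t2, □) = (t2, □, L) → [t2]□□□□□□□□□□□□□□□□□□□□□□□□□0111010

The machine has not reached a halting state after 28 steps.
The machine did not halt within the 28-step bound.

Answer: No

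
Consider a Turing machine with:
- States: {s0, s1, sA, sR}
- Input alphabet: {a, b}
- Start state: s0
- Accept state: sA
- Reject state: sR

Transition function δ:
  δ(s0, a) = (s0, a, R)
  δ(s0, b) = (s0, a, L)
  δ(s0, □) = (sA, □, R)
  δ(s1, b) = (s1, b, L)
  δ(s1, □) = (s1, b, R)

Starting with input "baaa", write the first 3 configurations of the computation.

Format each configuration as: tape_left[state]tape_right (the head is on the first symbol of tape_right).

Transitions applied:
Step 1: δ(s0, b) = (s0, a, L)
Step 2: δ(s0, □) = (sA, □, R)

The first 3 configurations are:
[s0]baaa ⊢ [s0]□aaaa ⊢ □[sA]aaaa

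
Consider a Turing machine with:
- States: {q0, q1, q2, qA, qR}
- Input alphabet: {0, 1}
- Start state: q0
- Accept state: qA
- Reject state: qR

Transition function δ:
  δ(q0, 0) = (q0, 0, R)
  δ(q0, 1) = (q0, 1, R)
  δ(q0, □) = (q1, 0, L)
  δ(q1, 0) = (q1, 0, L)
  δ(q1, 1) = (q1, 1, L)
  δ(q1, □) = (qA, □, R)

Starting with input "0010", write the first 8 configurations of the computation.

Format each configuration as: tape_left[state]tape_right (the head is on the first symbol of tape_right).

Transitions applied:
Step 1: δ(q0, 0) = (q0, 0, R)
Step 2: δ(q0, 0) = (q0, 0, R)
Step 3: δ(q0, 1) = (q0, 1, R)
Step 4: δ(q0, 0) = (q0, 0, R)
Step 5: δ(q0, □) = (q1, 0, L)
Step 6: δ(q1, 0) = (q1, 0, L)
Step 7: δ(q1, 1) = (q1, 1, L)

The first 8 configurations are:
[q0]0010 ⊢ 0[q0]010 ⊢ 00[q0]10 ⊢ 001[q0]0 ⊢ 0010[q0]□ ⊢ 001[q1]00 ⊢ 00[q1]100 ⊢ 0[q1]0100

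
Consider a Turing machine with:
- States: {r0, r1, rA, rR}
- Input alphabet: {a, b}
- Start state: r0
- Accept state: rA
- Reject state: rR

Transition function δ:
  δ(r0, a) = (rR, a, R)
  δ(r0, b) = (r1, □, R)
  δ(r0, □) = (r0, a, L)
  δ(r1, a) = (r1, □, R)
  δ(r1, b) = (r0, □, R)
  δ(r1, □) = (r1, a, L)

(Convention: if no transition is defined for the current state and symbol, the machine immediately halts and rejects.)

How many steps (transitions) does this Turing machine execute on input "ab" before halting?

Execution trace:
Initial: [r0]ab
Step 1: δ(r0, a) = (rR, a, R) → a[rR]b

The machine reaches the reject state rR and halts.

The machine executed 1 step before halting.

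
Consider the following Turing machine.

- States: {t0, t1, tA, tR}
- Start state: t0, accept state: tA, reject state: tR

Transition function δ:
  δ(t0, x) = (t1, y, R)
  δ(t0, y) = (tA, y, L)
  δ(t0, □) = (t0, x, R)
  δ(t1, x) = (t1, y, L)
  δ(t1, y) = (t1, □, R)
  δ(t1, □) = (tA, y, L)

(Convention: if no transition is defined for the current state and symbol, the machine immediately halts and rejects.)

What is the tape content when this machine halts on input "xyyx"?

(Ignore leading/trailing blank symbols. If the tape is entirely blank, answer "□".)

Execution trace:
Initial: [t0]xyyx
Step 1: δ(t0, x) = (t1, y, R) → y[t1]yyx
Step 2: δ(t1, y) = (t1, □, R) → y□[t1]yx
Step 3: δ(t1, y) = (t1, □, R) → y□□[t1]x
Step 4: δ(t1, x) = (t1, y, L) → y□[t1]□y
Step 5: δ(t1, □) = (tA, y, L) → y[tA]□yy

The machine reaches the accept state tA and halts.

Final tape (ignoring leading/trailing blanks): y□yy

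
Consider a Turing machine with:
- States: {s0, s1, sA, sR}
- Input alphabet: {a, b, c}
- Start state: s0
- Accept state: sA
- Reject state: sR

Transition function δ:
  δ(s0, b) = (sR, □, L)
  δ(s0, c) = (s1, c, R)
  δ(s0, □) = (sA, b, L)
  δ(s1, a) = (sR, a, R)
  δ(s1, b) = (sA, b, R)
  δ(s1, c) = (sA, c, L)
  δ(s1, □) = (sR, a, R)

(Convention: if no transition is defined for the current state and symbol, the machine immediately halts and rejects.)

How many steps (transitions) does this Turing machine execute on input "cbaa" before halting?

Execution trace:
Initial: [s0]cbaa
Step 1: δ(s0, c) = (s1, c, R) → c[s1]baa
Step 2: δ(s1, b) = (sA, b, R) → cb[sA]aa

The machine reaches the accept state sA and halts.

The machine executed 2 steps before halting.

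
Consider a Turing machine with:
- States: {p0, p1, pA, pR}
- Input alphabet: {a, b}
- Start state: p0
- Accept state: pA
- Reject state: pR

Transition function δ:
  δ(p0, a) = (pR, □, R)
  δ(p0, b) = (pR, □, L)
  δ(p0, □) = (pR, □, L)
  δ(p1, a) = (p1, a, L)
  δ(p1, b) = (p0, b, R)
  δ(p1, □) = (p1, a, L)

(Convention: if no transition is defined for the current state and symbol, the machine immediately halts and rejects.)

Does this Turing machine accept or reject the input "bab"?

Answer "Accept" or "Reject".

Execution trace:
Initial: [p0]bab
Step 1: δ(p0, b) = (pR, □, L) → [pR]□□ab

The machine reaches the reject state pR and halts.

Answer: Reject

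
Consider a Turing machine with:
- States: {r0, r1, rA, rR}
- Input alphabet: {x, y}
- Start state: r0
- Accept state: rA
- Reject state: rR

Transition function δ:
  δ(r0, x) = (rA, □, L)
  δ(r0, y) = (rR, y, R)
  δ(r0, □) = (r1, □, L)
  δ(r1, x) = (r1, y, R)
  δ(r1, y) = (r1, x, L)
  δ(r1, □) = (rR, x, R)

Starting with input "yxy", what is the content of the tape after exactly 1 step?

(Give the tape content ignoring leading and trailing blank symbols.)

Execution trace:
Initial: [r0]yxy
Step 1: δ(r0, y) = (rR, y, R) → y[rR]xy

The machine reaches the reject state rR and halts.

After 1 step, the tape (ignoring leading/trailing blanks) is: yxy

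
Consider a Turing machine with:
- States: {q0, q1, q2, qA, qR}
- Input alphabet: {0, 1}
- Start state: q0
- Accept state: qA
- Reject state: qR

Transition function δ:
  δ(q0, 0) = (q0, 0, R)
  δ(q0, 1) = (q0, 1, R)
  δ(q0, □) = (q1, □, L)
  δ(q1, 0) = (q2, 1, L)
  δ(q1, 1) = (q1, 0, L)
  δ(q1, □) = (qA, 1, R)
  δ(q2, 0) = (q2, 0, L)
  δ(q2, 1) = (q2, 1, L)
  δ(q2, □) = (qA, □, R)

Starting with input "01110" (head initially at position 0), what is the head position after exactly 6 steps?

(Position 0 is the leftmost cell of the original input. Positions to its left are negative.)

Execution trace (head position shown):
Step 0: [q0]01110  (head at position 0)
Step 1: move right → 0[q0]1110  (head at position 1)
Step 2: move right → 01[q0]110  (head at position 2)
Step 3: move right → 011[q0]10  (head at position 3)
Step 4: move right → 0111[q0]0  (head at position 4)
Step 5: move right → 01110[q0]□  (head at position 5)
Step 6: move left → 0111[q1]0□  (head at position 4)

After 6 steps, the head is at position 4.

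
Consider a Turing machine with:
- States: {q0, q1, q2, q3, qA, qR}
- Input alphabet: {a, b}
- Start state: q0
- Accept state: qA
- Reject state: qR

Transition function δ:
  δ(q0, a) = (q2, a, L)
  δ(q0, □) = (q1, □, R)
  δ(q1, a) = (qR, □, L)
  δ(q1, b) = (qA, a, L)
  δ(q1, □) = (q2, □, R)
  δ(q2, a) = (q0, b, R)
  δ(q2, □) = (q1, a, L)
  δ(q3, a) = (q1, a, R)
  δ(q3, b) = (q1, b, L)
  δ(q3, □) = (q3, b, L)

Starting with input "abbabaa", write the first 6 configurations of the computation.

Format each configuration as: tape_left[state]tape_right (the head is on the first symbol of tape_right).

Transitions applied:
Step 1: δ(q0, a) = (q2, a, L)
Step 2: δ(q2, □) = (q1, a, L)
Step 3: δ(q1, □) = (q2, □, R)
Step 4: δ(q2, a) = (q0, b, R)
Step 5: δ(q0, a) = (q2, a, L)

The first 6 configurations are:
[q0]abbabaa ⊢ [q2]□abbabaa ⊢ [q1]□aabbabaa ⊢ □[q2]aabbabaa ⊢ □b[q0]abbabaa ⊢ □[q2]babbabaa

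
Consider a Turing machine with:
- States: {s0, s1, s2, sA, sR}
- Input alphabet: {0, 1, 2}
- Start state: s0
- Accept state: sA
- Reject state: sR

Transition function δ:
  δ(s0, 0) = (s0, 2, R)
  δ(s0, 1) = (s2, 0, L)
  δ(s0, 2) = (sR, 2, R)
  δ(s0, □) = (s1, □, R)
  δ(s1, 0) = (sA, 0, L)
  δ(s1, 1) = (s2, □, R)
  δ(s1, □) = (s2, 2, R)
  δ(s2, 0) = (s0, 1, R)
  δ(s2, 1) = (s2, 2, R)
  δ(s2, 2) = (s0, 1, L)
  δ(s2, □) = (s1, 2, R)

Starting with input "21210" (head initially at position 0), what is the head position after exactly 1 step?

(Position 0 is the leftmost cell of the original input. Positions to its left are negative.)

Execution trace (head position shown):
Step 0: [s0]21210  (head at position 0)
Step 1: move right → 2[sR]1210  (head at position 1)

After 1 step, the head is at position 1.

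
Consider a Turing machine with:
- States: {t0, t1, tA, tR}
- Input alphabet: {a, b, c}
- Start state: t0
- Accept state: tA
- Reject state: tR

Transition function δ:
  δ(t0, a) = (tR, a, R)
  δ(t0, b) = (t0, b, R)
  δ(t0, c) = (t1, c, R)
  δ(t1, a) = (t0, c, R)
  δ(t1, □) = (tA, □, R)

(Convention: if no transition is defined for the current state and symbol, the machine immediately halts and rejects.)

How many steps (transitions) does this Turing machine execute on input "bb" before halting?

Execution trace:
Initial: [t0]bb
Step 1: δ(t0, b) = (t0, b, R) → b[t0]b
Step 2: δ(t0, b) = (t0, b, R) → bb[t0]□

No transition is defined for δ(t0, □). By convention the machine halts and rejects.

The machine executed 2 steps before halting.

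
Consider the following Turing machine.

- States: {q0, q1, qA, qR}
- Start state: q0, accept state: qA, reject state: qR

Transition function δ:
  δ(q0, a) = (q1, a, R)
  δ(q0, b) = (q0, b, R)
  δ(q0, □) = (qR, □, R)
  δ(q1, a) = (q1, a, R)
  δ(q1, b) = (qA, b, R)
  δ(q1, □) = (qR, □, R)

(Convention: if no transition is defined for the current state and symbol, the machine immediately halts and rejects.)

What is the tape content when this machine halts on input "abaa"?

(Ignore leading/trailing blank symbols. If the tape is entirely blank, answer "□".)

Execution trace:
Initial: [q0]abaa
Step 1: δ(q0, a) = (q1, a, R) → a[q1]baa
Step 2: δ(q1, b) = (qA, b, R) → ab[qA]aa

The machine reaches the accept state qA and halts.

Final tape (ignoring leading/trailing blanks): abaa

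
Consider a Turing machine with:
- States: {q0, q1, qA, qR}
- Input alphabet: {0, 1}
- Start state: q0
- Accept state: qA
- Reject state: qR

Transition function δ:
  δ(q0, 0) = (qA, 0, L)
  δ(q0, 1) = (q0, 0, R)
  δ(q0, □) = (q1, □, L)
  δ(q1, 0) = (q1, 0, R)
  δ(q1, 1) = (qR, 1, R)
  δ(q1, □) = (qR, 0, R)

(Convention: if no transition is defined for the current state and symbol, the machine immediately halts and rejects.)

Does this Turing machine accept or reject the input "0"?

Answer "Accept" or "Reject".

Execution trace:
Initial: [q0]0
Step 1: δ(q0, 0) = (qA, 0, L) → [qA]□0

The machine reaches the accept state qA and halts.

Answer: Accept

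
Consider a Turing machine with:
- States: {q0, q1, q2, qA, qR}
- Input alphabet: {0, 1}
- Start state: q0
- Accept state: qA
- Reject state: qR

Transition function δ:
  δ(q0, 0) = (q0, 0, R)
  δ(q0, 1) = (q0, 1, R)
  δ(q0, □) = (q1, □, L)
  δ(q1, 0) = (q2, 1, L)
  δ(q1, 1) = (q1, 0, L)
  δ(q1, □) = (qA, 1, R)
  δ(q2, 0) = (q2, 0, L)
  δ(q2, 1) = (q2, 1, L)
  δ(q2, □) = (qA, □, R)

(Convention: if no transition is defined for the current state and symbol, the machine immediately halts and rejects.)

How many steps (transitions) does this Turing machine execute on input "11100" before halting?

Execution trace:
Initial: [q0]11100
Step 1: δ(q0, 1) = (q0, 1, R) → 1[q0]1100
Step 2: δ(q0, 1) = (q0, 1, R) → 11[q0]100
Step 3: δ(q0, 1) = (q0, 1, R) → 111[q0]00
Step 4: δ(q0, 0) = (q0, 0, R) → 1110[q0]0
Step 5: δ(q0, 0) = (q0, 0, R) → 11100[q0]□
Step 6: δ(q0, □) = (q1, □, L) → 1110[q1]0□
Step 7: δ(q1, 0) = (q2, 1, L) → 111[q2]01□
Step 8: δ(q2, 0) = (q2, 0, L) → 11[q2]101□
Step 9: δ(q2, 1) = (q2, 1, L) → 1[q2]1101□
Step 10: δ(q2, 1) = (q2, 1, L) → [q2]11101□
Step 11: δ(q2, 1) = (q2, 1, L) → [q2]□11101□
Step 12: δ(q2, □) = (qA, □, R) → □[qA]11101□

The machine reaches the accept state qA and halts.

The machine executed 12 steps before halting.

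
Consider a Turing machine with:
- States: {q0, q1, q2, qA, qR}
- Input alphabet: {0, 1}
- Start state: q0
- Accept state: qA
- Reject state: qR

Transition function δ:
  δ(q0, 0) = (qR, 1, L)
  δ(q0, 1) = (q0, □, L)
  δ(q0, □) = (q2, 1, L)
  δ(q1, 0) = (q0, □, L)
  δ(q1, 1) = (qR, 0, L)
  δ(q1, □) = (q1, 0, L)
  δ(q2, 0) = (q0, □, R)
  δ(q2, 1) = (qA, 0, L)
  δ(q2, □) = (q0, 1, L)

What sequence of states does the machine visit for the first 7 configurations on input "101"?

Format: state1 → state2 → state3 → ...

Execution trace:
Initial: [q0]101
Step 1: δ(q0, 1) = (q0, □, L) → [q0]□□01
Step 2: δ(q0, □) = (q2, 1, L) → [q2]□1□01
Step 3: δ(q2, □) = (q0, 1, L) → [q0]□11□01
Step 4: δ(q0, □) = (q2, 1, L) → [q2]□111□01
Step 5: δ(q2, □) = (q0, 1, L) → [q0]□1111□01
Step 6: δ(q0, □) = (q2, 1, L) → [q2]□11111□01

State sequence: q0 → q0 → q2 → q0 → q2 → q0 → q2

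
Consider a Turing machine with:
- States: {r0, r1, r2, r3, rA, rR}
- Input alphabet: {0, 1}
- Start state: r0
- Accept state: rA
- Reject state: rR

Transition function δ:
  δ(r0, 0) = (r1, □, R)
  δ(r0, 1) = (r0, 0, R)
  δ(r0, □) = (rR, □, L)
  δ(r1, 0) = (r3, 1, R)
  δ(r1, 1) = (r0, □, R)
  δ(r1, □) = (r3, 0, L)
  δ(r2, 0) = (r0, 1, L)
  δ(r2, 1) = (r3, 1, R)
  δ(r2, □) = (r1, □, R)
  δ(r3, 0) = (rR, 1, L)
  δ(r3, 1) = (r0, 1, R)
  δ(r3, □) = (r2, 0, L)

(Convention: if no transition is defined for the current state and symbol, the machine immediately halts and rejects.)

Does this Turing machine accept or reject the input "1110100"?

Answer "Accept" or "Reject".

Execution trace:
Initial: [r0]1110100
Step 1: δ(r0, 1) = (r0, 0, R) → 0[r0]110100
Step 2: δ(r0, 1) = (r0, 0, R) → 00[r0]10100
Step 3: δ(r0, 1) = (r0, 0, R) → 000[r0]0100
Step 4: δ(r0, 0) = (r1, □, R) → 000□[r1]100
Step 5: δ(r1, 1) = (r0, □, R) → 000□□[r0]00
Step 6: δ(r0, 0) = (r1, □, R) → 000□□□[r1]0
Step 7: δ(r1, 0) = (r3, 1, R) → 000□□□1[r3]□
Step 8: δ(r3, □) = (r2, 0, L) → 000□□□[r2]10
Step 9: δ(r2, 1) = (r3, 1, R) → 000□□□1[r3]0
Step 10: δ(r3, 0) = (rR, 1, L) → 000□□□[rR]11

The machine reaches the reject state rR and halts.

Answer: Reject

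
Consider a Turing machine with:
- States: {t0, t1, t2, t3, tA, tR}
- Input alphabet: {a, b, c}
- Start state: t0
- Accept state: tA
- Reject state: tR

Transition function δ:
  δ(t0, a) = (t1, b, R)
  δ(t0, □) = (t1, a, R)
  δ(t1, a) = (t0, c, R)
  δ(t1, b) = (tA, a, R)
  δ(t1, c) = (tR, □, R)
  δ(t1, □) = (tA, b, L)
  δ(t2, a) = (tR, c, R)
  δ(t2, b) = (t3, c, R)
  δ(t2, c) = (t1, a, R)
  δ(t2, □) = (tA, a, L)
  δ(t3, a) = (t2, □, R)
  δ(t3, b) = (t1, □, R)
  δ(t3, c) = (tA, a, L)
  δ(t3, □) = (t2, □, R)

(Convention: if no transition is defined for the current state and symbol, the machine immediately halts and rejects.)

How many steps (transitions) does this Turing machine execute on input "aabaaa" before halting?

Execution trace:
Initial: [t0]aabaaa
Step 1: δ(t0, a) = (t1, b, R) → b[t1]abaaa
Step 2: δ(t1, a) = (t0, c, R) → bc[t0]baaa

No transition is defined for δ(t0, b). By convention the machine halts and rejects.

The machine executed 2 steps before halting.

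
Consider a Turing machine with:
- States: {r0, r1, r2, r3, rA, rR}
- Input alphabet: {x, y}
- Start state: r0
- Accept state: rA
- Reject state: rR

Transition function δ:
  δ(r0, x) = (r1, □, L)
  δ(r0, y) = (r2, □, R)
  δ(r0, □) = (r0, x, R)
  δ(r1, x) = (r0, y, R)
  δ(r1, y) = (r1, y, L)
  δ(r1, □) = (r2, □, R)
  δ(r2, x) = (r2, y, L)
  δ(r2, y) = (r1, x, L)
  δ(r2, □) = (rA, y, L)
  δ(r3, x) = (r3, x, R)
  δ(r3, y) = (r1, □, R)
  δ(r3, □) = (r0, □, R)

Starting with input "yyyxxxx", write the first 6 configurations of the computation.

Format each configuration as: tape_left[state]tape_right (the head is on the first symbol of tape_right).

Transitions applied:
Step 1: δ(r0, y) = (r2, □, R)
Step 2: δ(r2, y) = (r1, x, L)
Step 3: δ(r1, □) = (r2, □, R)
Step 4: δ(r2, x) = (r2, y, L)
Step 5: δ(r2, □) = (rA, y, L)

The first 6 configurations are:
[r0]yyyxxxx ⊢ □[r2]yyxxxx ⊢ [r1]□xyxxxx ⊢ □[r2]xyxxxx ⊢ [r2]□yyxxxx ⊢ [rA]□yyyxxxx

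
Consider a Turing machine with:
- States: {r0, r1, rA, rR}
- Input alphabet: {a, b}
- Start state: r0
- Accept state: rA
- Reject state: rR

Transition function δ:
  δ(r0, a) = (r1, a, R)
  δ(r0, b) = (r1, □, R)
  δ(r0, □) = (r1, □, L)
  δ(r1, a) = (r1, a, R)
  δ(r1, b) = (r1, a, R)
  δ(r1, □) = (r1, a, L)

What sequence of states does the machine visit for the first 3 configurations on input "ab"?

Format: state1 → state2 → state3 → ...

Execution trace:
Initial: [r0]ab
Step 1: δ(r0, a) = (r1, a, R) → a[r1]b
Step 2: δ(r1, b) = (r1, a, R) → aa[r1]□

State sequence: r0 → r1 → r1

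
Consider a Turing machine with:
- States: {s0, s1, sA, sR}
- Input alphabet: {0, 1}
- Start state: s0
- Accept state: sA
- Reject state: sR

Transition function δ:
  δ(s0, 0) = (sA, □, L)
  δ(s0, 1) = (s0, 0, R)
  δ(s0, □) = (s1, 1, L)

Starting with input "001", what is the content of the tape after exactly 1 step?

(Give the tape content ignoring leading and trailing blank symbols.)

Execution trace:
Initial: [s0]001
Step 1: δ(s0, 0) = (sA, □, L) → [sA]□□01

The machine reaches the accept state sA and halts.

After 1 step, the tape (ignoring leading/trailing blanks) is: 01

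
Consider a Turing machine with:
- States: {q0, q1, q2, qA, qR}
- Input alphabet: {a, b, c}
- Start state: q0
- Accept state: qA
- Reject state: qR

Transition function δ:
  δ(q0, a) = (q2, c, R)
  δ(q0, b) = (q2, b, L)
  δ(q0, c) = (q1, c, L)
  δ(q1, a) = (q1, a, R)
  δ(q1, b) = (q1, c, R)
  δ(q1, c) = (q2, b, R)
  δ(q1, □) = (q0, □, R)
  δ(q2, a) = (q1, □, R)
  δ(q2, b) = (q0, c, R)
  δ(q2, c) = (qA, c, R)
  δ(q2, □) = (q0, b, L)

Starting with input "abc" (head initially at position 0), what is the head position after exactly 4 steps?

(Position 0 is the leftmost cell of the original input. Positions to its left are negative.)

Execution trace (head position shown):
Step 0: [q0]abc  (head at position 0)
Step 1: move right → c[q2]bc  (head at position 1)
Step 2: move right → cc[q0]c  (head at position 2)
Step 3: move left → c[q1]cc  (head at position 1)
Step 4: move right → cb[q2]c  (head at position 2)

After 4 steps, the head is at position 2.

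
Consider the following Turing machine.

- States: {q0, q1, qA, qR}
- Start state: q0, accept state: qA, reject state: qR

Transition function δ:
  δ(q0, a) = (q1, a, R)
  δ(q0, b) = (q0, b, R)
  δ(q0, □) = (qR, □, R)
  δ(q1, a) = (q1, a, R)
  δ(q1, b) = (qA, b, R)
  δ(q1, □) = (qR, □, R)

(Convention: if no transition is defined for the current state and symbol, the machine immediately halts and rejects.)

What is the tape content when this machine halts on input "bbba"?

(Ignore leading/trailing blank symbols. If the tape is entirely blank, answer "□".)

Execution trace:
Initial: [q0]bbba
Step 1: δ(q0, b) = (q0, b, R) → b[q0]bba
Step 2: δ(q0, b) = (q0, b, R) → bb[q0]ba
Step 3: δ(q0, b) = (q0, b, R) → bbb[q0]a
Step 4: δ(q0, a) = (q1, a, R) → bbba[q1]□
Step 5: δ(q1, □) = (qR, □, R) → bbba□[qR]□

The machine reaches the reject state qR and halts.

Final tape (ignoring leading/trailing blanks): bbba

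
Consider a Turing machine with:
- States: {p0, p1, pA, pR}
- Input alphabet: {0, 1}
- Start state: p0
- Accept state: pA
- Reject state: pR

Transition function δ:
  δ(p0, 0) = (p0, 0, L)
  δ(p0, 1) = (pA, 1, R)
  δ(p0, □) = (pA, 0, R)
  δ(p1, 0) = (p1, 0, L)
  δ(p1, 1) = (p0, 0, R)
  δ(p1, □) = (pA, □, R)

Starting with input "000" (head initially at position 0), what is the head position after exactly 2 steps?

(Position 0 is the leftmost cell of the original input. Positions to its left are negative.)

Execution trace (head position shown):
Step 0: [p0]000  (head at position 0)
Step 1: move left → [p0]□000  (head at position -1)
Step 2: move right → 0[pA]000  (head at position 0)

After 2 steps, the head is at position 0.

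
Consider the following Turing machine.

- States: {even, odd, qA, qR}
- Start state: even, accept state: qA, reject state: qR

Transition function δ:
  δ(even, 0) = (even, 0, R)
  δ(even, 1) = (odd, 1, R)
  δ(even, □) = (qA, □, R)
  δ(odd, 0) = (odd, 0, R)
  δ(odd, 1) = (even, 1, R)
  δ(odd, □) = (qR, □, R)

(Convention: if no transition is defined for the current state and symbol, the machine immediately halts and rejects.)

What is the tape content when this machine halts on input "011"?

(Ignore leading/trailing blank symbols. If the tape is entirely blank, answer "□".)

Execution trace:
Initial: [even]011
Step 1: δ(even, 0) = (even, 0, R) → 0[even]11
Step 2: δ(even, 1) = (odd, 1, R) → 01[odd]1
Step 3: δ(odd, 1) = (even, 1, R) → 011[even]□
Step 4: δ(even, □) = (qA, □, R) → 011□[qA]□

The machine reaches the accept state qA and halts.

Final tape (ignoring leading/trailing blanks): 011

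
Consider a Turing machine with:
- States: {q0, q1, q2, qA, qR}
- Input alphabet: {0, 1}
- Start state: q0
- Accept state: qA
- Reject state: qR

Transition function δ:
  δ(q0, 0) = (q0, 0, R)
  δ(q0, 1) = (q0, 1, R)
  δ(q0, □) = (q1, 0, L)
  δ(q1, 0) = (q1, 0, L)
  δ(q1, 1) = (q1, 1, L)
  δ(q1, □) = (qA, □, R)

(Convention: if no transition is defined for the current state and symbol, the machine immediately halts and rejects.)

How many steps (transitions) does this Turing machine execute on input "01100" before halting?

Execution trace:
Initial: [q0]01100
Step 1: δ(q0, 0) = (q0, 0, R) → 0[q0]1100
Step 2: δ(q0, 1) = (q0, 1, R) → 01[q0]100
Step 3: δ(q0, 1) = (q0, 1, R) → 011[q0]00
Step 4: δ(q0, 0) = (q0, 0, R) → 0110[q0]0
Step 5: δ(q0, 0) = (q0, 0, R) → 01100[q0]□
Step 6: δ(q0, □) = (q1, 0, L) → 0110[q1]00
Step 7: δ(q1, 0) = (q1, 0, L) → 011[q1]000
Step 8: δ(q1, 0) = (q1, 0, L) → 01[q1]1000
Step 9: δ(q1, 1) = (q1, 1, L) → 0[q1]11000
Step 10: δ(q1, 1) = (q1, 1, L) → [q1]011000
Step 11: δ(q1, 0) = (q1, 0, L) → [q1]□011000
Step 12: δ(q1, □) = (qA, □, R) → □[qA]011000

The machine reaches the accept state qA and halts.

The machine executed 12 steps before halting.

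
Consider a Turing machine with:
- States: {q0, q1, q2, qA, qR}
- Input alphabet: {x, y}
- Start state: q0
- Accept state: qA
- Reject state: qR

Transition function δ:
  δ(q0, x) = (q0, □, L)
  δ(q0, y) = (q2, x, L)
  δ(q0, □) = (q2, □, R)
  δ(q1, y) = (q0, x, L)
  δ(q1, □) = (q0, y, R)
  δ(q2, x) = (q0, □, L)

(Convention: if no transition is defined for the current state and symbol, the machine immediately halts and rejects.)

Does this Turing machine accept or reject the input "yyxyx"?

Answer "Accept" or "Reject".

Execution trace:
Initial: [q0]yyxyx
Step 1: δ(q0, y) = (q2, x, L) → [q2]□xyxyx

No transition is defined for δ(q2, □). By convention the machine halts and rejects.

Answer: Reject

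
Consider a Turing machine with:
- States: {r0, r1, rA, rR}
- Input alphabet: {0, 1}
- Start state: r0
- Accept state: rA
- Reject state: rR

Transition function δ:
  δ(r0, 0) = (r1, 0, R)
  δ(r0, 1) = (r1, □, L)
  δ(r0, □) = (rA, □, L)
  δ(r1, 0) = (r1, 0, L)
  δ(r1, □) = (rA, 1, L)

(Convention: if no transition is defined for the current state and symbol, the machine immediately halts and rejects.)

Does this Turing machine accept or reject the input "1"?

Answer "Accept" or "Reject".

Execution trace:
Initial: [r0]1
Step 1: δ(r0, 1) = (r1, □, L) → [r1]□□
Step 2: δ(r1, □) = (rA, 1, L) → [rA]□1□

The machine reaches the accept state rA and halts.

Answer: Accept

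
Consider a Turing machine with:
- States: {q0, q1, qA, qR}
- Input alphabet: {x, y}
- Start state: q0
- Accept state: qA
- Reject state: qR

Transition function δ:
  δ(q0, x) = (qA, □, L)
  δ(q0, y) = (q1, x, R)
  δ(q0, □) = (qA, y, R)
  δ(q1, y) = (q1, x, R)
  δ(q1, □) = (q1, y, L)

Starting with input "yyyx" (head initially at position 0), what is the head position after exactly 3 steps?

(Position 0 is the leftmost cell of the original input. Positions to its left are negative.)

Execution trace (head position shown):
Step 0: [q0]yyyx  (head at position 0)
Step 1: move right → x[q1]yyx  (head at position 1)
Step 2: move right → xx[q1]yx  (head at position 2)
Step 3: move right → xxx[q1]x  (head at position 3)

After 3 steps, the head is at position 3.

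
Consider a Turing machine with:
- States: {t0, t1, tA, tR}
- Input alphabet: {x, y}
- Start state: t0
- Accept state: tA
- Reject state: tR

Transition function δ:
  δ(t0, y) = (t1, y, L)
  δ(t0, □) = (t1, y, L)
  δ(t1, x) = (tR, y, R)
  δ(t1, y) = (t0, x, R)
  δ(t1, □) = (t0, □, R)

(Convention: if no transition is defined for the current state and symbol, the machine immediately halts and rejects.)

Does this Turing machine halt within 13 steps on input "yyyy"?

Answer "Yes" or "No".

Execution trace:
Initial: [t0]yyyy
Step 1: δ(t0, y) = (t1, y, L) → [t1]□yyyy
Step 2: δ(t1, □) = (t0, □, R) → □[t0]yyyy
Step 3: δ(t0, y) = (t1, y, L) → [t1]□yyyy
Step 4: δ(t1, □) = (t0, □, R) → □[t0]yyyy
Step 5: δ(t0, y) = (t1, y, L) → [t1]□yyyy
Step 6: δ(t1, □) = (t0, □, R) → □[t0]yyyy
Step 7: δ(t0, y) = (t1, y, L) → [t1]□yyyy
Step 8: δ(t1, □) = (t0, □, R) → □[t0]yyyy
Step 9: δ(t0, y) = (t1, y, L) → [t1]□yyyy
Step 10: δ(t1, □) = (t0, □, R) → □[t0]yyyy
Step 11: δ(t0, y) = (t1, y, L) → [t1]□yyyy
Step 12: δ(t1, □) = (t0, □, R) → □[t0]yyyy
Step 13: δ(t0, y) = (t1, y, L) → [t1]□yyyy

The machine has not reached a halting state after 13 steps.
The machine did not halt within the 13-step bound.

Answer: No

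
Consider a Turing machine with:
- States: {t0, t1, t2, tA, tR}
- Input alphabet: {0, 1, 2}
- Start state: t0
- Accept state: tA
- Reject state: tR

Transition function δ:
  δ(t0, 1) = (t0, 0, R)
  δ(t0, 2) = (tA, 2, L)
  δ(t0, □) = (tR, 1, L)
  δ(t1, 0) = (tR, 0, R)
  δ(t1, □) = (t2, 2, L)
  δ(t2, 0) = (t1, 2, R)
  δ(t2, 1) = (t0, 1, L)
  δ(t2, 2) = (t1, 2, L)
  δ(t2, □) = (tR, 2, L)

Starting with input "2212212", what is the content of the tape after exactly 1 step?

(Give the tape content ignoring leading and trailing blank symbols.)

Execution trace:
Initial: [t0]2212212
Step 1: δ(t0, 2) = (tA, 2, L) → [tA]□2212212

The machine reaches the accept state tA and halts.

After 1 step, the tape (ignoring leading/trailing blanks) is: 2212212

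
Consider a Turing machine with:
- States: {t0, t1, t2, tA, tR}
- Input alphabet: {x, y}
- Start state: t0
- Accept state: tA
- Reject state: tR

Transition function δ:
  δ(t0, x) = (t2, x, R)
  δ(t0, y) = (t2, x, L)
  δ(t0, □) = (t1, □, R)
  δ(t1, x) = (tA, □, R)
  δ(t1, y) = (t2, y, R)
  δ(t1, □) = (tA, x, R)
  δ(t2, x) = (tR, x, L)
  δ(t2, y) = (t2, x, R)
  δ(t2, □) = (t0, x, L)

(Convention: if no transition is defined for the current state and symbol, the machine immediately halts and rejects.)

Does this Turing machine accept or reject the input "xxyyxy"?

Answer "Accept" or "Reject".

Execution trace:
Initial: [t0]xxyyxy
Step 1: δ(t0, x) = (t2, x, R) → x[t2]xyyxy
Step 2: δ(t2, x) = (tR, x, L) → [tR]xxyyxy

The machine reaches the reject state tR and halts.

Answer: Reject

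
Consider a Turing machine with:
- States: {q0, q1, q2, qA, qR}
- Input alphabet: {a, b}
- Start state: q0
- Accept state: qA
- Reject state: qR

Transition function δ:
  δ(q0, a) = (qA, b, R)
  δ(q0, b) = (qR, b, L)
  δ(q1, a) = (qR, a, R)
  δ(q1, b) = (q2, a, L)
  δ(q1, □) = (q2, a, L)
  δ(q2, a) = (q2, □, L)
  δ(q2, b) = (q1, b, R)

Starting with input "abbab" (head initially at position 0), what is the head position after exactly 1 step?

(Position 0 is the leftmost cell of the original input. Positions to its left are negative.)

Execution trace (head position shown):
Step 0: [q0]abbab  (head at position 0)
Step 1: move right → b[qA]bbab  (head at position 1)

After 1 step, the head is at position 1.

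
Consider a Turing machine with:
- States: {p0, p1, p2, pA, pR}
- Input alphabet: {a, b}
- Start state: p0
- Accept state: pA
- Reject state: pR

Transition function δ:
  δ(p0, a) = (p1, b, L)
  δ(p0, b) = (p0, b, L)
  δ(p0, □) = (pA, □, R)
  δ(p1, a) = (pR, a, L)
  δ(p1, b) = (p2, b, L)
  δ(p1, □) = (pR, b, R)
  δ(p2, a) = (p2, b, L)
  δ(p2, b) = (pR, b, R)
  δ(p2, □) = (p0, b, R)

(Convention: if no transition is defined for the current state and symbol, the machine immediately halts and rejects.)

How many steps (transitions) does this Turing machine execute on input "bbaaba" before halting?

Execution trace:
Initial: [p0]bbaaba
Step 1: δ(p0, b) = (p0, b, L) → [p0]□bbaaba
Step 2: δ(p0, □) = (pA, □, R) → □[pA]bbaaba

The machine reaches the accept state pA and halts.

The machine executed 2 steps before halting.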